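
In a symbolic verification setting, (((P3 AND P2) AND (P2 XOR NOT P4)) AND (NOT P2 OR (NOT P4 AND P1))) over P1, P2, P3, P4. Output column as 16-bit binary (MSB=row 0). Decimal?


Formula: (((P3 AND P2) AND (P2 XOR NOT P4)) AND (NOT P2 OR (NOT P4 AND P1))) over P1, P2, P3, P4 (16 rows)
Evaluate each row (bits = P1,P2,P3,P4, MSB first):
  row 0 [0000]: (((0 AND 0) AND (0 XOR NOT 0)) AND (NOT 0 OR (NOT 0 AND 0))) -> 0
  row 1 [0001]: (((0 AND 0) AND (0 XOR NOT 1)) AND (NOT 0 OR (NOT 1 AND 0))) -> 0
  row 2 [0010]: (((1 AND 0) AND (0 XOR NOT 0)) AND (NOT 0 OR (NOT 0 AND 0))) -> 0
  row 3 [0011]: (((1 AND 0) AND (0 XOR NOT 1)) AND (NOT 0 OR (NOT 1 AND 0))) -> 0
  row 4 [0100]: (((0 AND 1) AND (1 XOR NOT 0)) AND (NOT 1 OR (NOT 0 AND 0))) -> 0
  row 5 [0101]: (((0 AND 1) AND (1 XOR NOT 1)) AND (NOT 1 OR (NOT 1 AND 0))) -> 0
  row 6 [0110]: (((1 AND 1) AND (1 XOR NOT 0)) AND (NOT 1 OR (NOT 0 AND 0))) -> 0
  row 7 [0111]: (((1 AND 1) AND (1 XOR NOT 1)) AND (NOT 1 OR (NOT 1 AND 0))) -> 0
  row 8 [1000]: (((0 AND 0) AND (0 XOR NOT 0)) AND (NOT 0 OR (NOT 0 AND 1))) -> 0
  row 9 [1001]: (((0 AND 0) AND (0 XOR NOT 1)) AND (NOT 0 OR (NOT 1 AND 1))) -> 0
  row 10 [1010]: (((1 AND 0) AND (0 XOR NOT 0)) AND (NOT 0 OR (NOT 0 AND 1))) -> 0
  row 11 [1011]: (((1 AND 0) AND (0 XOR NOT 1)) AND (NOT 0 OR (NOT 1 AND 1))) -> 0
  row 12 [1100]: (((0 AND 1) AND (1 XOR NOT 0)) AND (NOT 1 OR (NOT 0 AND 1))) -> 0
  row 13 [1101]: (((0 AND 1) AND (1 XOR NOT 1)) AND (NOT 1 OR (NOT 1 AND 1))) -> 0
  row 14 [1110]: (((1 AND 1) AND (1 XOR NOT 0)) AND (NOT 1 OR (NOT 0 AND 1))) -> 0
  row 15 [1111]: (((1 AND 1) AND (1 XOR NOT 1)) AND (NOT 1 OR (NOT 1 AND 1))) -> 0
Full result column, 4 rows per line (P1,P2 fixed per line; P3,P4 runs 00..11 left to right):
  rows 0-3 [P1,P2=00]: 0000  = hex 0
  rows 4-7 [P1,P2=01]: 0000  = hex 0
  rows 8-11 [P1,P2=10]: 0000  = hex 0
  rows 12-15 [P1,P2=11]: 0000  = hex 0
Output column (row 0 .. row 15) = 0000000000000000
Output column grouped in 4s = 0000 0000 0000 0000 = 0x0000
Convert to decimal digit by digit (value = value*16 + digit):
  0 -> 0
  0*16 + 0 = 0
  0*16 + 0 = 0
  0*16 + 0 = 0
Decimal = 0

0


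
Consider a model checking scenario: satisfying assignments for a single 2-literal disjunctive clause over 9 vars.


Step 1: Total=2^9=512
Step 2: Unsat when all 2 false: 2^7=128
Step 3: Sat=512-128=384

384


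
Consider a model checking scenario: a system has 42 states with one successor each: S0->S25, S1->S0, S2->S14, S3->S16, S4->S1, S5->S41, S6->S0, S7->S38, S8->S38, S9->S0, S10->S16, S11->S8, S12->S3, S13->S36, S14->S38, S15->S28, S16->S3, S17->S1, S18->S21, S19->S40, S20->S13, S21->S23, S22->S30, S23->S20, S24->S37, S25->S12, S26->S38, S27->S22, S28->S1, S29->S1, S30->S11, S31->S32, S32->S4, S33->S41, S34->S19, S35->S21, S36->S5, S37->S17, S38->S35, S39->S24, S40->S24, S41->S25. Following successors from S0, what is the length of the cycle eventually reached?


Trace from S0 until a state repeats:
  S0 -> S25 -> S12 -> S3 -> S16 -> S3
S3 first seen at step 3, revisited at step 5.
Cycle length = 5 - 3 = 2

2


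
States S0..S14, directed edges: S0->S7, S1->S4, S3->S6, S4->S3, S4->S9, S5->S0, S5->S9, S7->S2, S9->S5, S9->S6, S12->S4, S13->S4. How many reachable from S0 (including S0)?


BFS from S0:
  layer 0: {S0}
  layer 1: {S7}
  layer 2: {S2}
Reachable set: {S0, S2, S7}
Count = 3

3


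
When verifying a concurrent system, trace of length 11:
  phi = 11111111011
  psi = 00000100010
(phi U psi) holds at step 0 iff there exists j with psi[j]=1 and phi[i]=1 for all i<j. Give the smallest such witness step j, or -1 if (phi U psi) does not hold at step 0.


(phi U psi) at 0: need smallest j with psi[j]=1 and phi[i]=1 for all i in [0,j).
Scan from step 0:
  step 0: phi=1, psi=0 -> continue
  step 1: phi=1, psi=0 -> continue
  step 2: phi=1, psi=0 -> continue
  step 3: phi=1, psi=0 -> continue
  step 5: psi=1 and phi held for [0,5) -> witness found
Witness step = 5

5


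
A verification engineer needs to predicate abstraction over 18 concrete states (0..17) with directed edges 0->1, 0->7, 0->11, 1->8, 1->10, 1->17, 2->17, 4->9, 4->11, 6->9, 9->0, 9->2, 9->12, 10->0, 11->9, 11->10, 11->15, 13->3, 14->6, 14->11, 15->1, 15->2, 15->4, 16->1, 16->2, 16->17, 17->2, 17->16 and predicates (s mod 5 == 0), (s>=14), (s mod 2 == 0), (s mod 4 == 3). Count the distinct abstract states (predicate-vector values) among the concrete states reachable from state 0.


BFS from 0:
Concrete reachable: {0, 1, 2, 4, 7, 8, 9, 10, 11, 12, 15, 16, 17}
Abstract via predicates (s mod 5 == 0), (s>=14), (s mod 2 == 0), (s mod 4 == 3):
  (0,0,0,0) <- {1, 9}
  (0,0,0,1) <- {7, 11}
  (0,0,1,0) <- {2, 4, 8, 12}
  (0,1,0,0) <- {17}
  (0,1,1,0) <- {16}
  (1,0,1,0) <- {0, 10}
  (1,1,0,1) <- {15}
Distinct abstract states = 7

7


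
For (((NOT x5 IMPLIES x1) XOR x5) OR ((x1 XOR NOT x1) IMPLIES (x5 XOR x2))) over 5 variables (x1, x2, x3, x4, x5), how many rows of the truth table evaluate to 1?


Formula: (((NOT x5 IMPLIES x1) XOR x5) OR ((x1 XOR NOT x1) IMPLIES (x5 XOR x2))) over 5 vars (32 rows)
Evaluate each row (x1, x2, x3, x4, x5 as bits, MSB first):
  row 0 [00000]: (((NOT 0 IMPLIES 0) XOR 0) OR ((0 XOR NOT 0) IMPLIES (0 XOR 0))) -> 0
  row 1 [00001]: (((NOT 1 IMPLIES 0) XOR 1) OR ((0 XOR NOT 0) IMPLIES (1 XOR 0))) -> 1
  row 2 [00010]: (((NOT 0 IMPLIES 0) XOR 0) OR ((0 XOR NOT 0) IMPLIES (0 XOR 0))) -> 0
  row 3 [00011]: (((NOT 1 IMPLIES 0) XOR 1) OR ((0 XOR NOT 0) IMPLIES (1 XOR 0))) -> 1
  row 4 [00100]: (((NOT 0 IMPLIES 0) XOR 0) OR ((0 XOR NOT 0) IMPLIES (0 XOR 0))) -> 0
  row 5 [00101]: (((NOT 1 IMPLIES 0) XOR 1) OR ((0 XOR NOT 0) IMPLIES (1 XOR 0))) -> 1
  row 6 [00110]: (((NOT 0 IMPLIES 0) XOR 0) OR ((0 XOR NOT 0) IMPLIES (0 XOR 0))) -> 0
  row 7 [00111]: (((NOT 1 IMPLIES 0) XOR 1) OR ((0 XOR NOT 0) IMPLIES (1 XOR 0))) -> 1
  row 8 [01000]: (((NOT 0 IMPLIES 0) XOR 0) OR ((0 XOR NOT 0) IMPLIES (0 XOR 1))) -> 1
  row 9 [01001]: (((NOT 1 IMPLIES 0) XOR 1) OR ((0 XOR NOT 0) IMPLIES (1 XOR 1))) -> 0
  row 10 [01010]: (((NOT 0 IMPLIES 0) XOR 0) OR ((0 XOR NOT 0) IMPLIES (0 XOR 1))) -> 1
  row 11 [01011]: (((NOT 1 IMPLIES 0) XOR 1) OR ((0 XOR NOT 0) IMPLIES (1 XOR 1))) -> 0
  row 12 [01100]: (((NOT 0 IMPLIES 0) XOR 0) OR ((0 XOR NOT 0) IMPLIES (0 XOR 1))) -> 1
  row 13 [01101]: (((NOT 1 IMPLIES 0) XOR 1) OR ((0 XOR NOT 0) IMPLIES (1 XOR 1))) -> 0
  row 14 [01110]: (((NOT 0 IMPLIES 0) XOR 0) OR ((0 XOR NOT 0) IMPLIES (0 XOR 1))) -> 1
  row 15 [01111]: (((NOT 1 IMPLIES 0) XOR 1) OR ((0 XOR NOT 0) IMPLIES (1 XOR 1))) -> 0
  row 16 [10000]: (((NOT 0 IMPLIES 1) XOR 0) OR ((1 XOR NOT 1) IMPLIES (0 XOR 0))) -> 1
  row 17 [10001]: (((NOT 1 IMPLIES 1) XOR 1) OR ((1 XOR NOT 1) IMPLIES (1 XOR 0))) -> 1
  row 18 [10010]: (((NOT 0 IMPLIES 1) XOR 0) OR ((1 XOR NOT 1) IMPLIES (0 XOR 0))) -> 1
  row 19 [10011]: (((NOT 1 IMPLIES 1) XOR 1) OR ((1 XOR NOT 1) IMPLIES (1 XOR 0))) -> 1
  row 20 [10100]: (((NOT 0 IMPLIES 1) XOR 0) OR ((1 XOR NOT 1) IMPLIES (0 XOR 0))) -> 1
  row 21 [10101]: (((NOT 1 IMPLIES 1) XOR 1) OR ((1 XOR NOT 1) IMPLIES (1 XOR 0))) -> 1
  row 22 [10110]: (((NOT 0 IMPLIES 1) XOR 0) OR ((1 XOR NOT 1) IMPLIES (0 XOR 0))) -> 1
  row 23 [10111]: (((NOT 1 IMPLIES 1) XOR 1) OR ((1 XOR NOT 1) IMPLIES (1 XOR 0))) -> 1
  row 24 [11000]: (((NOT 0 IMPLIES 1) XOR 0) OR ((1 XOR NOT 1) IMPLIES (0 XOR 1))) -> 1
  row 25 [11001]: (((NOT 1 IMPLIES 1) XOR 1) OR ((1 XOR NOT 1) IMPLIES (1 XOR 1))) -> 0
  row 26 [11010]: (((NOT 0 IMPLIES 1) XOR 0) OR ((1 XOR NOT 1) IMPLIES (0 XOR 1))) -> 1
  row 27 [11011]: (((NOT 1 IMPLIES 1) XOR 1) OR ((1 XOR NOT 1) IMPLIES (1 XOR 1))) -> 0
  row 28 [11100]: (((NOT 0 IMPLIES 1) XOR 0) OR ((1 XOR NOT 1) IMPLIES (0 XOR 1))) -> 1
  row 29 [11101]: (((NOT 1 IMPLIES 1) XOR 1) OR ((1 XOR NOT 1) IMPLIES (1 XOR 1))) -> 0
  row 30 [11110]: (((NOT 0 IMPLIES 1) XOR 0) OR ((1 XOR NOT 1) IMPLIES (0 XOR 1))) -> 1
  row 31 [11111]: (((NOT 1 IMPLIES 1) XOR 1) OR ((1 XOR NOT 1) IMPLIES (1 XOR 1))) -> 0
Full result column, 8 rows per line (x1,x2 fixed per line; x3,x4,x5 runs 000..111 left to right):
  rows 0-7 [x1,x2=00]: 01010101  (ones: 4)
  rows 8-15 [x1,x2=01]: 10101010  (ones: 4)
  rows 16-23 [x1,x2=10]: 11111111  (ones: 8)
  rows 24-31 [x1,x2=11]: 10101010  (ones: 4)
Count of 1-rows = 4+4+8+4 = 20

20


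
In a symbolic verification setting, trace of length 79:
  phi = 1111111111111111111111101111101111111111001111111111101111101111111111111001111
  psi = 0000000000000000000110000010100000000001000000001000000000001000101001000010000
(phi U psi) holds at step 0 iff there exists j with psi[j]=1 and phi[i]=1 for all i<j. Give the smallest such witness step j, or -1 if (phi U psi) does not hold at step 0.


(phi U psi) at 0: need smallest j with psi[j]=1 and phi[i]=1 for all i in [0,j).
Scan from step 0:
  step 0: phi=1, psi=0 -> continue
  step 1: phi=1, psi=0 -> continue
  step 2: phi=1, psi=0 -> continue
  step 3: phi=1, psi=0 -> continue
  step 19: psi=1 and phi held for [0,19) -> witness found
Witness step = 19

19


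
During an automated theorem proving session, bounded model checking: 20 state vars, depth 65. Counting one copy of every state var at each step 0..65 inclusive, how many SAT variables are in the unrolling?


BMC unrolls to depth k, creating one copy of each state var for steps 0..k.
Step count = 65 + 1 = 66 (steps 0 through 65)
Vars per step = 20
Total = 20 * 66 = 1320

1320


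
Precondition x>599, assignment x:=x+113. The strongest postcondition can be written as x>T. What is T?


Formula: sp(P, x:=E) = exists old_x. (x = E[old_x/x]) AND P[old_x/x] (old_x is the value of x before the assignment; eliminate old_x by solving x = E[old_x/x] for old_x)
Step 1: Precondition P: x>599, i.e. old_x > 599
Step 2: Assignment gives x = old_x + 113, so old_x = x - 113
Step 3: Substitute into P: x - 113 > 599
Step 4: Simplify: x > 599+113 = 712

712


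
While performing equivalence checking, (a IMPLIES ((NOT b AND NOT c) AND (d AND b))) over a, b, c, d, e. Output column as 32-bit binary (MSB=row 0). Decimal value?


Formula: (a IMPLIES ((NOT b AND NOT c) AND (d AND b))) over a, b, c, d, e (32 rows)
Evaluate each row (bits = a,b,c,d,e, MSB first):
  row 0 [00000]: (0 IMPLIES ((NOT 0 AND NOT 0) AND (0 AND 0))) -> 1
  row 1 [00001]: (0 IMPLIES ((NOT 0 AND NOT 0) AND (0 AND 0))) -> 1
  row 2 [00010]: (0 IMPLIES ((NOT 0 AND NOT 0) AND (1 AND 0))) -> 1
  row 3 [00011]: (0 IMPLIES ((NOT 0 AND NOT 0) AND (1 AND 0))) -> 1
  row 4 [00100]: (0 IMPLIES ((NOT 0 AND NOT 1) AND (0 AND 0))) -> 1
  row 5 [00101]: (0 IMPLIES ((NOT 0 AND NOT 1) AND (0 AND 0))) -> 1
  row 6 [00110]: (0 IMPLIES ((NOT 0 AND NOT 1) AND (1 AND 0))) -> 1
  row 7 [00111]: (0 IMPLIES ((NOT 0 AND NOT 1) AND (1 AND 0))) -> 1
  row 8 [01000]: (0 IMPLIES ((NOT 1 AND NOT 0) AND (0 AND 1))) -> 1
  row 9 [01001]: (0 IMPLIES ((NOT 1 AND NOT 0) AND (0 AND 1))) -> 1
  row 10 [01010]: (0 IMPLIES ((NOT 1 AND NOT 0) AND (1 AND 1))) -> 1
  row 11 [01011]: (0 IMPLIES ((NOT 1 AND NOT 0) AND (1 AND 1))) -> 1
  row 12 [01100]: (0 IMPLIES ((NOT 1 AND NOT 1) AND (0 AND 1))) -> 1
  row 13 [01101]: (0 IMPLIES ((NOT 1 AND NOT 1) AND (0 AND 1))) -> 1
  row 14 [01110]: (0 IMPLIES ((NOT 1 AND NOT 1) AND (1 AND 1))) -> 1
  row 15 [01111]: (0 IMPLIES ((NOT 1 AND NOT 1) AND (1 AND 1))) -> 1
  row 16 [10000]: (1 IMPLIES ((NOT 0 AND NOT 0) AND (0 AND 0))) -> 0
  row 17 [10001]: (1 IMPLIES ((NOT 0 AND NOT 0) AND (0 AND 0))) -> 0
  row 18 [10010]: (1 IMPLIES ((NOT 0 AND NOT 0) AND (1 AND 0))) -> 0
  row 19 [10011]: (1 IMPLIES ((NOT 0 AND NOT 0) AND (1 AND 0))) -> 0
  row 20 [10100]: (1 IMPLIES ((NOT 0 AND NOT 1) AND (0 AND 0))) -> 0
  row 21 [10101]: (1 IMPLIES ((NOT 0 AND NOT 1) AND (0 AND 0))) -> 0
  row 22 [10110]: (1 IMPLIES ((NOT 0 AND NOT 1) AND (1 AND 0))) -> 0
  row 23 [10111]: (1 IMPLIES ((NOT 0 AND NOT 1) AND (1 AND 0))) -> 0
  row 24 [11000]: (1 IMPLIES ((NOT 1 AND NOT 0) AND (0 AND 1))) -> 0
  row 25 [11001]: (1 IMPLIES ((NOT 1 AND NOT 0) AND (0 AND 1))) -> 0
  row 26 [11010]: (1 IMPLIES ((NOT 1 AND NOT 0) AND (1 AND 1))) -> 0
  row 27 [11011]: (1 IMPLIES ((NOT 1 AND NOT 0) AND (1 AND 1))) -> 0
  row 28 [11100]: (1 IMPLIES ((NOT 1 AND NOT 1) AND (0 AND 1))) -> 0
  row 29 [11101]: (1 IMPLIES ((NOT 1 AND NOT 1) AND (0 AND 1))) -> 0
  row 30 [11110]: (1 IMPLIES ((NOT 1 AND NOT 1) AND (1 AND 1))) -> 0
  row 31 [11111]: (1 IMPLIES ((NOT 1 AND NOT 1) AND (1 AND 1))) -> 0
Full result column, 4 rows per line (a,b,c fixed per line; d,e runs 00..11 left to right):
  rows 0-3 [a,b,c=000]: 1111  = hex F
  rows 4-7 [a,b,c=001]: 1111  = hex F
  rows 8-11 [a,b,c=010]: 1111  = hex F
  rows 12-15 [a,b,c=011]: 1111  = hex F
  rows 16-19 [a,b,c=100]: 0000  = hex 0
  rows 20-23 [a,b,c=101]: 0000  = hex 0
  rows 24-27 [a,b,c=110]: 0000  = hex 0
  rows 28-31 [a,b,c=111]: 0000  = hex 0
Output column (row 0 .. row 31) = 11111111111111110000000000000000
Output column grouped in 4s = 1111 1111 1111 1111 0000 0000 0000 0000 = 0xFFFF0000
Convert to decimal digit by digit (value = value*16 + digit):
  F -> 15
  15*16 + 15 (F) = 255
  255*16 + 15 (F) = 4095
  4095*16 + 15 (F) = 65535
  65535*16 + 0 = 1048560
  1048560*16 + 0 = 16776960
  16776960*16 + 0 = 268431360
  268431360*16 + 0 = 4294901760
Decimal = 4294901760

4294901760


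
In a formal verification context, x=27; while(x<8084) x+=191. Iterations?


Step 1: x goes from 27 toward 8084 by 191; the body runs while x<8084, so iterations = ceil((bound-start)/step)
Step 2: Distance=8057
Step 3: ceil(8057/191)=43

43


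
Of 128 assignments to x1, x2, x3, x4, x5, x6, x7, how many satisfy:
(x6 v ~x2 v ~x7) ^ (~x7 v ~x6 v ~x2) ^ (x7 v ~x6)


CNF with 3 clauses over 7 vars (128 assignments).
An assignment satisfies CNF iff every clause has >=1 true literal.
Check each row (bits = x1,x2,x3,x4,x5,x6,x7; clause T/F shown):
  row 0 [0000000]: clauses=TTT -> 1
  row 1 [0000001]: clauses=TTT -> 1
  row 2 [0000010]: clauses=TTF -> 0
  row 3 [0000011]: clauses=TTT -> 1
  row 4 [0000100]: clauses=TTT -> 1
  (every remaining row is evaluated the same way; all 128 results are listed next)
Full result column, 8 rows per line (x1,x2,x3,x4 fixed per line; x5,x6,x7 runs 000..111 left to right):
  rows 0-7 [x1,x2,x3,x4=0000]: 11011101  (ones: 6)
  rows 8-15 [x1,x2,x3,x4=0001]: 11011101  (ones: 6)
  rows 16-23 [x1,x2,x3,x4=0010]: 11011101  (ones: 6)
  rows 24-31 [x1,x2,x3,x4=0011]: 11011101  (ones: 6)
  rows 32-39 [x1,x2,x3,x4=0100]: 10001000  (ones: 2)
  rows 40-47 [x1,x2,x3,x4=0101]: 10001000  (ones: 2)
  rows 48-55 [x1,x2,x3,x4=0110]: 10001000  (ones: 2)
  rows 56-63 [x1,x2,x3,x4=0111]: 10001000  (ones: 2)
  rows 64-71 [x1,x2,x3,x4=1000]: 11011101  (ones: 6)
  rows 72-79 [x1,x2,x3,x4=1001]: 11011101  (ones: 6)
  rows 80-87 [x1,x2,x3,x4=1010]: 11011101  (ones: 6)
  rows 88-95 [x1,x2,x3,x4=1011]: 11011101  (ones: 6)
  rows 96-103 [x1,x2,x3,x4=1100]: 10001000  (ones: 2)
  rows 104-111 [x1,x2,x3,x4=1101]: 10001000  (ones: 2)
  rows 112-119 [x1,x2,x3,x4=1110]: 10001000  (ones: 2)
  rows 120-127 [x1,x2,x3,x4=1111]: 10001000  (ones: 2)
Satisfying assignments = 6+6+6+6+2+2+2+2+6+6+6+6+2+2+2+2 = 64

64


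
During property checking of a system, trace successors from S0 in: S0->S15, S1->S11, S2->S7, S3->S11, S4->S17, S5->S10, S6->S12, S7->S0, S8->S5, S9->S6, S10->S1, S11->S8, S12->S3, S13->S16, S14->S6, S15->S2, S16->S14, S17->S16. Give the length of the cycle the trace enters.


Trace from S0 until a state repeats:
  S0 -> S15 -> S2 -> S7 -> S0
S0 first seen at step 0, revisited at step 4.
Cycle length = 4 - 0 = 4

4


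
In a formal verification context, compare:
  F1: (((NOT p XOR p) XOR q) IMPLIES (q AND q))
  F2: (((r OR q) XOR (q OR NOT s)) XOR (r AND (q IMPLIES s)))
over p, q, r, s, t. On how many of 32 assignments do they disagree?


F1 = (((NOT p XOR p) XOR q) IMPLIES (q AND q))
F2 = (((r OR q) XOR (q OR NOT s)) XOR (r AND (q IMPLIES s)))
Evaluate both on each of 32 rows (bits = p,q,r,s,t):
  row 0 [00000]: F1=0 F2=1 (differ) -> 1
  row 1 [00001]: F1=0 F2=1 (differ) -> 1
  row 2 [00010]: F1=0 F2=0 -> 0
  row 3 [00011]: F1=0 F2=0 -> 0
  row 4 [00100]: F1=0 F2=1 (differ) -> 1
  row 5 [00101]: F1=0 F2=1 (differ) -> 1
  row 6 [00110]: F1=0 F2=0 -> 0
  row 7 [00111]: F1=0 F2=0 -> 0
  row 8 [01000]: F1=1 F2=0 (differ) -> 1
  row 9 [01001]: F1=1 F2=0 (differ) -> 1
  row 10 [01010]: F1=1 F2=0 (differ) -> 1
  row 11 [01011]: F1=1 F2=0 (differ) -> 1
  row 12 [01100]: F1=1 F2=0 (differ) -> 1
  row 13 [01101]: F1=1 F2=0 (differ) -> 1
  row 14 [01110]: F1=1 F2=1 -> 0
  row 15 [01111]: F1=1 F2=1 -> 0
  row 16 [10000]: F1=0 F2=1 (differ) -> 1
  row 17 [10001]: F1=0 F2=1 (differ) -> 1
  row 18 [10010]: F1=0 F2=0 -> 0
  row 19 [10011]: F1=0 F2=0 -> 0
  row 20 [10100]: F1=0 F2=1 (differ) -> 1
  row 21 [10101]: F1=0 F2=1 (differ) -> 1
  row 22 [10110]: F1=0 F2=0 -> 0
  row 23 [10111]: F1=0 F2=0 -> 0
  row 24 [11000]: F1=1 F2=0 (differ) -> 1
  row 25 [11001]: F1=1 F2=0 (differ) -> 1
  row 26 [11010]: F1=1 F2=0 (differ) -> 1
  row 27 [11011]: F1=1 F2=0 (differ) -> 1
  row 28 [11100]: F1=1 F2=0 (differ) -> 1
  row 29 [11101]: F1=1 F2=0 (differ) -> 1
  row 30 [11110]: F1=1 F2=1 -> 0
  row 31 [11111]: F1=1 F2=1 -> 0
Full result column, 8 rows per line (p,q fixed per line; r,s,t runs 000..111 left to right):
  rows 0-7 [p,q=00]: 11001100  (ones: 4)
  rows 8-15 [p,q=01]: 11111100  (ones: 6)
  rows 16-23 [p,q=10]: 11001100  (ones: 4)
  rows 24-31 [p,q=11]: 11111100  (ones: 6)
Disagreements = 4+6+4+6 = 20

20


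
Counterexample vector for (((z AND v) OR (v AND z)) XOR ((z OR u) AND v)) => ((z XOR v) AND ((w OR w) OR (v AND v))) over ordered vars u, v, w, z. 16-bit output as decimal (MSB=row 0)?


F1 = (((z AND v) OR (v AND z)) XOR ((z OR u) AND v))
F2 = ((z XOR v) AND ((w OR w) OR (v AND v)))
Counterexample to F1=>F2 is where F1=1 and F2=0.
Evaluate each row (bits = u,v,w,z, MSB first):
  row 0 [0000]: F1=0 F2=0 -> F1&~F2 -> 0
  row 1 [0001]: F1=0 F2=0 -> F1&~F2 -> 0
  row 2 [0010]: F1=0 F2=0 -> F1&~F2 -> 0
  row 3 [0011]: F1=0 F2=1 -> F1&~F2 -> 0
  row 4 [0100]: F1=0 F2=1 -> F1&~F2 -> 0
  row 5 [0101]: F1=0 F2=0 -> F1&~F2 -> 0
  row 6 [0110]: F1=0 F2=1 -> F1&~F2 -> 0
  row 7 [0111]: F1=0 F2=0 -> F1&~F2 -> 0
  row 8 [1000]: F1=0 F2=0 -> F1&~F2 -> 0
  row 9 [1001]: F1=0 F2=0 -> F1&~F2 -> 0
  row 10 [1010]: F1=0 F2=0 -> F1&~F2 -> 0
  row 11 [1011]: F1=0 F2=1 -> F1&~F2 -> 0
  row 12 [1100]: F1=1 F2=1 -> F1&~F2 -> 0
  row 13 [1101]: F1=0 F2=0 -> F1&~F2 -> 0
  row 14 [1110]: F1=1 F2=1 -> F1&~F2 -> 0
  row 15 [1111]: F1=0 F2=0 -> F1&~F2 -> 0
Full result column, 4 rows per line (u,v fixed per line; w,z runs 00..11 left to right):
  rows 0-3 [u,v=00]: 0000  = hex 0
  rows 4-7 [u,v=01]: 0000  = hex 0
  rows 8-11 [u,v=10]: 0000  = hex 0
  rows 12-15 [u,v=11]: 0000  = hex 0
Counterexample vector (row 0 .. row 15) = 0000000000000000
Output column grouped in 4s = 0000 0000 0000 0000 = 0x0000
Convert to decimal digit by digit (value = value*16 + digit):
  0 -> 0
  0*16 + 0 = 0
  0*16 + 0 = 0
  0*16 + 0 = 0
Decimal = 0

0


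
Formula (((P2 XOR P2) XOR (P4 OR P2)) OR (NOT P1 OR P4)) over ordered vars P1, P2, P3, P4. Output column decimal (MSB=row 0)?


Formula: (((P2 XOR P2) XOR (P4 OR P2)) OR (NOT P1 OR P4)) over P1, P2, P3, P4 (16 rows)
Evaluate each row (bits = P1,P2,P3,P4, MSB first):
  row 0 [0000]: (((0 XOR 0) XOR (0 OR 0)) OR (NOT 0 OR 0)) -> 1
  row 1 [0001]: (((0 XOR 0) XOR (1 OR 0)) OR (NOT 0 OR 1)) -> 1
  row 2 [0010]: (((0 XOR 0) XOR (0 OR 0)) OR (NOT 0 OR 0)) -> 1
  row 3 [0011]: (((0 XOR 0) XOR (1 OR 0)) OR (NOT 0 OR 1)) -> 1
  row 4 [0100]: (((1 XOR 1) XOR (0 OR 1)) OR (NOT 0 OR 0)) -> 1
  row 5 [0101]: (((1 XOR 1) XOR (1 OR 1)) OR (NOT 0 OR 1)) -> 1
  row 6 [0110]: (((1 XOR 1) XOR (0 OR 1)) OR (NOT 0 OR 0)) -> 1
  row 7 [0111]: (((1 XOR 1) XOR (1 OR 1)) OR (NOT 0 OR 1)) -> 1
  row 8 [1000]: (((0 XOR 0) XOR (0 OR 0)) OR (NOT 1 OR 0)) -> 0
  row 9 [1001]: (((0 XOR 0) XOR (1 OR 0)) OR (NOT 1 OR 1)) -> 1
  row 10 [1010]: (((0 XOR 0) XOR (0 OR 0)) OR (NOT 1 OR 0)) -> 0
  row 11 [1011]: (((0 XOR 0) XOR (1 OR 0)) OR (NOT 1 OR 1)) -> 1
  row 12 [1100]: (((1 XOR 1) XOR (0 OR 1)) OR (NOT 1 OR 0)) -> 1
  row 13 [1101]: (((1 XOR 1) XOR (1 OR 1)) OR (NOT 1 OR 1)) -> 1
  row 14 [1110]: (((1 XOR 1) XOR (0 OR 1)) OR (NOT 1 OR 0)) -> 1
  row 15 [1111]: (((1 XOR 1) XOR (1 OR 1)) OR (NOT 1 OR 1)) -> 1
Full result column, 4 rows per line (P1,P2 fixed per line; P3,P4 runs 00..11 left to right):
  rows 0-3 [P1,P2=00]: 1111  = hex F
  rows 4-7 [P1,P2=01]: 1111  = hex F
  rows 8-11 [P1,P2=10]: 0101  = hex 5
  rows 12-15 [P1,P2=11]: 1111  = hex F
Output column (row 0 .. row 15) = 1111111101011111
Output column grouped in 4s = 1111 1111 0101 1111 = 0xFF5F
Convert to decimal digit by digit (value = value*16 + digit):
  F -> 15
  15*16 + 15 (F) = 255
  255*16 + 5 = 4085
  4085*16 + 15 (F) = 65375
Decimal = 65375

65375


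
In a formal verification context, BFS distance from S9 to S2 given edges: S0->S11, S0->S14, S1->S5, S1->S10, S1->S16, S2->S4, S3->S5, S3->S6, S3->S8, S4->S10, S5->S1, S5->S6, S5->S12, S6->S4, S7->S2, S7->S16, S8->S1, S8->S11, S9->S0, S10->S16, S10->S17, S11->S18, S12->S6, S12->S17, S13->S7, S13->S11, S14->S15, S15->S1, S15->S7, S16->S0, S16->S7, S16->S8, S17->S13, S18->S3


BFS layer-by-layer from S9:
  dist 0: {S9}
  dist 1: {S0}
  dist 2: {S11, S14}
  dist 3: {S15, S18}
  dist 4: {S1, S3, S7}
  dist 5: {S2, S5, S6, S8, S10, S16}
  -> S2 reached at distance 5
Shortest path length = 5

5


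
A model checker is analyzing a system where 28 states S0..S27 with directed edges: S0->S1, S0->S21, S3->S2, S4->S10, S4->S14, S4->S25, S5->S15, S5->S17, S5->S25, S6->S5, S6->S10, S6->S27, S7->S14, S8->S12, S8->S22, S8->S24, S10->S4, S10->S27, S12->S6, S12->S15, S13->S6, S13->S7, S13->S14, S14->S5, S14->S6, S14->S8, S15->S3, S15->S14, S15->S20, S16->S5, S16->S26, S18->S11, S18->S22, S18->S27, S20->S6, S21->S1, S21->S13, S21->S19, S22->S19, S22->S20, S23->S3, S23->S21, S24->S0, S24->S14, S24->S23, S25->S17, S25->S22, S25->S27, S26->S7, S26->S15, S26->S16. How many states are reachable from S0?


BFS from S0:
  layer 0: {S0}
  layer 1: {S1, S21}
  layer 2: {S13, S19}
  layer 3: {S6, S7, S14}
  layer 4: {S5, S8, S10, S27}
  layer 5: {S4, S12, S15, S17, S22, S24, S25}
  layer 6: {S3, S20, S23}
  layer 7: {S2}
Reachable set: {S0, S1, S2, S3, S4, S5, S6, S7, S8, S10, S12, S13, S14, S15, S17, S19, S20, S21, S22, S23, S24, S25, S27}
Count = 23

23


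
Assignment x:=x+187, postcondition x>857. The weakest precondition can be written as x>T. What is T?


Formula: wp(x:=E, P) = P[E/x] (substitute E for x in postcondition)
Step 1: Postcondition: x>857
Step 2: Substitute x+187 for x: x+187>857
Step 3: Solve for x: x > 857-187 = 670

670


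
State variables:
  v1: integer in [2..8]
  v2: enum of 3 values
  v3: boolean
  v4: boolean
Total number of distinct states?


State space = product of domain sizes of all variables.
Domain sizes:
  v1 (integer in [2..8]): 7
  v2 (enum of 3 values): 3
  v3 (boolean): 2
  v4 (boolean): 2
Product = 7 * 3 * 2 * 2 = 84

84


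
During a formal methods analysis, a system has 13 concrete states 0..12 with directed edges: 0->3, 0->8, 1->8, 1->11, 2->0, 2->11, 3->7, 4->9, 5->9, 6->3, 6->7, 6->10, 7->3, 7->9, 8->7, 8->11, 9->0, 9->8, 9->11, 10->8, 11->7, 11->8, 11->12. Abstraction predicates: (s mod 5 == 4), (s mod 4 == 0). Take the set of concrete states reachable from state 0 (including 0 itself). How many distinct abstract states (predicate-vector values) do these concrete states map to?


BFS from 0:
Concrete reachable: {0, 3, 7, 8, 9, 11, 12}
Abstract via predicates (s mod 5 == 4), (s mod 4 == 0):
  (0,0) <- {3, 7, 11}
  (0,1) <- {0, 8, 12}
  (1,0) <- {9}
Distinct abstract states = 3

3


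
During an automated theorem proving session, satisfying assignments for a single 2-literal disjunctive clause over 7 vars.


Step 1: Total=2^7=128
Step 2: Unsat when all 2 false: 2^5=32
Step 3: Sat=128-32=96

96


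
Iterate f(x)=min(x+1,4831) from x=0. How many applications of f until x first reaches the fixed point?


Step 1: x=0, cap=4831, increment=1
Step 2: x grows by 1 each step until capped at 4831; fixed point is x=4831
Step 3: iterations = ceil(4831/1) = 4831

4831


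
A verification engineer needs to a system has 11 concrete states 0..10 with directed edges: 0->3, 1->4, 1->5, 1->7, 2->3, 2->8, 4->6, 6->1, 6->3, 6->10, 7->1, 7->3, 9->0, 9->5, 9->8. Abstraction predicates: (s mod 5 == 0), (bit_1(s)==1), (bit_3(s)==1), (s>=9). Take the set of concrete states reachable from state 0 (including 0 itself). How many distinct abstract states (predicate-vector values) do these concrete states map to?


BFS from 0:
Concrete reachable: {0, 3}
Abstract via predicates (s mod 5 == 0), (bit_1(s)==1), (bit_3(s)==1), (s>=9):
  (0,1,0,0) <- {3}
  (1,0,0,0) <- {0}
Distinct abstract states = 2

2


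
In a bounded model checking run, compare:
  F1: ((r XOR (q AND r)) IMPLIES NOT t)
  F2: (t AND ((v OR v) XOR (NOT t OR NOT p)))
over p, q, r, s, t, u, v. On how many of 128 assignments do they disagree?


F1 = ((r XOR (q AND r)) IMPLIES NOT t)
F2 = (t AND ((v OR v) XOR (NOT t OR NOT p)))
Evaluate both on each of 128 rows (bits = p,q,r,s,t,u,v):
  row 0 [0000000]: F1=1 F2=0 (differ) -> 1
  row 1 [0000001]: F1=1 F2=0 (differ) -> 1
  row 2 [0000010]: F1=1 F2=0 (differ) -> 1
  row 3 [0000011]: F1=1 F2=0 (differ) -> 1
  row 4 [0000100]: F1=1 F2=1 -> 0
  (every remaining row is evaluated the same way; all 128 results are listed next)
Full result column, 8 rows per line (p,q,r,s fixed per line; t,u,v runs 000..111 left to right):
  rows 0-7 [p,q,r,s=0000]: 11110101  (ones: 6)
  rows 8-15 [p,q,r,s=0001]: 11110101  (ones: 6)
  rows 16-23 [p,q,r,s=0010]: 11111010  (ones: 6)
  rows 24-31 [p,q,r,s=0011]: 11111010  (ones: 6)
  rows 32-39 [p,q,r,s=0100]: 11110101  (ones: 6)
  rows 40-47 [p,q,r,s=0101]: 11110101  (ones: 6)
  rows 48-55 [p,q,r,s=0110]: 11110101  (ones: 6)
  rows 56-63 [p,q,r,s=0111]: 11110101  (ones: 6)
  rows 64-71 [p,q,r,s=1000]: 11111010  (ones: 6)
  rows 72-79 [p,q,r,s=1001]: 11111010  (ones: 6)
  rows 80-87 [p,q,r,s=1010]: 11110101  (ones: 6)
  rows 88-95 [p,q,r,s=1011]: 11110101  (ones: 6)
  rows 96-103 [p,q,r,s=1100]: 11111010  (ones: 6)
  rows 104-111 [p,q,r,s=1101]: 11111010  (ones: 6)
  rows 112-119 [p,q,r,s=1110]: 11111010  (ones: 6)
  rows 120-127 [p,q,r,s=1111]: 11111010  (ones: 6)
Disagreements = 6+6+6+6+6+6+6+6+6+6+6+6+6+6+6+6 = 96

96


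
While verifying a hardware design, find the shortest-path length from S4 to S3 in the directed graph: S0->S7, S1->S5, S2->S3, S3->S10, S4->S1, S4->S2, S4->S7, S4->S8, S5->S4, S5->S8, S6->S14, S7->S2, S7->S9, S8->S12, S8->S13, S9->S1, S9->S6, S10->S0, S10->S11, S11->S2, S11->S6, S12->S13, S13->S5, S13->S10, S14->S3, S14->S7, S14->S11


BFS layer-by-layer from S4:
  dist 0: {S4}
  dist 1: {S1, S2, S7, S8}
  dist 2: {S3, S5, S9, S12, S13}
  -> S3 reached at distance 2
Shortest path length = 2

2


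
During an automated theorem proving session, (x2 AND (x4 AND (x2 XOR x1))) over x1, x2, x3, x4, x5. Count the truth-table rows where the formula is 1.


Formula: (x2 AND (x4 AND (x2 XOR x1))) over 5 vars (32 rows)
Evaluate each row (x1, x2, x3, x4, x5 as bits, MSB first):
  row 0 [00000]: (0 AND (0 AND (0 XOR 0))) -> 0
  row 1 [00001]: (0 AND (0 AND (0 XOR 0))) -> 0
  row 2 [00010]: (0 AND (1 AND (0 XOR 0))) -> 0
  row 3 [00011]: (0 AND (1 AND (0 XOR 0))) -> 0
  row 4 [00100]: (0 AND (0 AND (0 XOR 0))) -> 0
  row 5 [00101]: (0 AND (0 AND (0 XOR 0))) -> 0
  row 6 [00110]: (0 AND (1 AND (0 XOR 0))) -> 0
  row 7 [00111]: (0 AND (1 AND (0 XOR 0))) -> 0
  row 8 [01000]: (1 AND (0 AND (1 XOR 0))) -> 0
  row 9 [01001]: (1 AND (0 AND (1 XOR 0))) -> 0
  row 10 [01010]: (1 AND (1 AND (1 XOR 0))) -> 1
  row 11 [01011]: (1 AND (1 AND (1 XOR 0))) -> 1
  row 12 [01100]: (1 AND (0 AND (1 XOR 0))) -> 0
  row 13 [01101]: (1 AND (0 AND (1 XOR 0))) -> 0
  row 14 [01110]: (1 AND (1 AND (1 XOR 0))) -> 1
  row 15 [01111]: (1 AND (1 AND (1 XOR 0))) -> 1
  row 16 [10000]: (0 AND (0 AND (0 XOR 1))) -> 0
  row 17 [10001]: (0 AND (0 AND (0 XOR 1))) -> 0
  row 18 [10010]: (0 AND (1 AND (0 XOR 1))) -> 0
  row 19 [10011]: (0 AND (1 AND (0 XOR 1))) -> 0
  row 20 [10100]: (0 AND (0 AND (0 XOR 1))) -> 0
  row 21 [10101]: (0 AND (0 AND (0 XOR 1))) -> 0
  row 22 [10110]: (0 AND (1 AND (0 XOR 1))) -> 0
  row 23 [10111]: (0 AND (1 AND (0 XOR 1))) -> 0
  row 24 [11000]: (1 AND (0 AND (1 XOR 1))) -> 0
  row 25 [11001]: (1 AND (0 AND (1 XOR 1))) -> 0
  row 26 [11010]: (1 AND (1 AND (1 XOR 1))) -> 0
  row 27 [11011]: (1 AND (1 AND (1 XOR 1))) -> 0
  row 28 [11100]: (1 AND (0 AND (1 XOR 1))) -> 0
  row 29 [11101]: (1 AND (0 AND (1 XOR 1))) -> 0
  row 30 [11110]: (1 AND (1 AND (1 XOR 1))) -> 0
  row 31 [11111]: (1 AND (1 AND (1 XOR 1))) -> 0
Full result column, 8 rows per line (x1,x2 fixed per line; x3,x4,x5 runs 000..111 left to right):
  rows 0-7 [x1,x2=00]: 00000000  (ones: 0)
  rows 8-15 [x1,x2=01]: 00110011  (ones: 4)
  rows 16-23 [x1,x2=10]: 00000000  (ones: 0)
  rows 24-31 [x1,x2=11]: 00000000  (ones: 0)
Count of 1-rows = 0+4+0+0 = 4

4


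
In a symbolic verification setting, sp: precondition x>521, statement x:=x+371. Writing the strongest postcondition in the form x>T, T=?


Formula: sp(P, x:=E) = exists old_x. (x = E[old_x/x]) AND P[old_x/x] (old_x is the value of x before the assignment; eliminate old_x by solving x = E[old_x/x] for old_x)
Step 1: Precondition P: x>521, i.e. old_x > 521
Step 2: Assignment gives x = old_x + 371, so old_x = x - 371
Step 3: Substitute into P: x - 371 > 521
Step 4: Simplify: x > 521+371 = 892

892


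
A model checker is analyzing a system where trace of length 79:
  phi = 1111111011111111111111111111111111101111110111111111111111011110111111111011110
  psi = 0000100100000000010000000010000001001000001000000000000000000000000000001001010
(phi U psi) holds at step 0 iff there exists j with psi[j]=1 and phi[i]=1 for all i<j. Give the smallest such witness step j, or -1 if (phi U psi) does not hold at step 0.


(phi U psi) at 0: need smallest j with psi[j]=1 and phi[i]=1 for all i in [0,j).
Scan from step 0:
  step 0: phi=1, psi=0 -> continue
  step 1: phi=1, psi=0 -> continue
  step 2: phi=1, psi=0 -> continue
  step 3: phi=1, psi=0 -> continue
  step 4: psi=1 and phi held for [0,4) -> witness found
Witness step = 4

4


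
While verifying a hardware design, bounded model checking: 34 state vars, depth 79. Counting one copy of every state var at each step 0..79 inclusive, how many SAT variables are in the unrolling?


BMC unrolls to depth k, creating one copy of each state var for steps 0..k.
Step count = 79 + 1 = 80 (steps 0 through 79)
Vars per step = 34
Total = 34 * 80 = 2720

2720


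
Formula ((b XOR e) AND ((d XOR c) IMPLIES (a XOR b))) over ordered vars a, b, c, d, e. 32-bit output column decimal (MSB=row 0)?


Formula: ((b XOR e) AND ((d XOR c) IMPLIES (a XOR b))) over a, b, c, d, e (32 rows)
Evaluate each row (bits = a,b,c,d,e, MSB first):
  row 0 [00000]: ((0 XOR 0) AND ((0 XOR 0) IMPLIES (0 XOR 0))) -> 0
  row 1 [00001]: ((0 XOR 1) AND ((0 XOR 0) IMPLIES (0 XOR 0))) -> 1
  row 2 [00010]: ((0 XOR 0) AND ((1 XOR 0) IMPLIES (0 XOR 0))) -> 0
  row 3 [00011]: ((0 XOR 1) AND ((1 XOR 0) IMPLIES (0 XOR 0))) -> 0
  row 4 [00100]: ((0 XOR 0) AND ((0 XOR 1) IMPLIES (0 XOR 0))) -> 0
  row 5 [00101]: ((0 XOR 1) AND ((0 XOR 1) IMPLIES (0 XOR 0))) -> 0
  row 6 [00110]: ((0 XOR 0) AND ((1 XOR 1) IMPLIES (0 XOR 0))) -> 0
  row 7 [00111]: ((0 XOR 1) AND ((1 XOR 1) IMPLIES (0 XOR 0))) -> 1
  row 8 [01000]: ((1 XOR 0) AND ((0 XOR 0) IMPLIES (0 XOR 1))) -> 1
  row 9 [01001]: ((1 XOR 1) AND ((0 XOR 0) IMPLIES (0 XOR 1))) -> 0
  row 10 [01010]: ((1 XOR 0) AND ((1 XOR 0) IMPLIES (0 XOR 1))) -> 1
  row 11 [01011]: ((1 XOR 1) AND ((1 XOR 0) IMPLIES (0 XOR 1))) -> 0
  row 12 [01100]: ((1 XOR 0) AND ((0 XOR 1) IMPLIES (0 XOR 1))) -> 1
  row 13 [01101]: ((1 XOR 1) AND ((0 XOR 1) IMPLIES (0 XOR 1))) -> 0
  row 14 [01110]: ((1 XOR 0) AND ((1 XOR 1) IMPLIES (0 XOR 1))) -> 1
  row 15 [01111]: ((1 XOR 1) AND ((1 XOR 1) IMPLIES (0 XOR 1))) -> 0
  row 16 [10000]: ((0 XOR 0) AND ((0 XOR 0) IMPLIES (1 XOR 0))) -> 0
  row 17 [10001]: ((0 XOR 1) AND ((0 XOR 0) IMPLIES (1 XOR 0))) -> 1
  row 18 [10010]: ((0 XOR 0) AND ((1 XOR 0) IMPLIES (1 XOR 0))) -> 0
  row 19 [10011]: ((0 XOR 1) AND ((1 XOR 0) IMPLIES (1 XOR 0))) -> 1
  row 20 [10100]: ((0 XOR 0) AND ((0 XOR 1) IMPLIES (1 XOR 0))) -> 0
  row 21 [10101]: ((0 XOR 1) AND ((0 XOR 1) IMPLIES (1 XOR 0))) -> 1
  row 22 [10110]: ((0 XOR 0) AND ((1 XOR 1) IMPLIES (1 XOR 0))) -> 0
  row 23 [10111]: ((0 XOR 1) AND ((1 XOR 1) IMPLIES (1 XOR 0))) -> 1
  row 24 [11000]: ((1 XOR 0) AND ((0 XOR 0) IMPLIES (1 XOR 1))) -> 1
  row 25 [11001]: ((1 XOR 1) AND ((0 XOR 0) IMPLIES (1 XOR 1))) -> 0
  row 26 [11010]: ((1 XOR 0) AND ((1 XOR 0) IMPLIES (1 XOR 1))) -> 0
  row 27 [11011]: ((1 XOR 1) AND ((1 XOR 0) IMPLIES (1 XOR 1))) -> 0
  row 28 [11100]: ((1 XOR 0) AND ((0 XOR 1) IMPLIES (1 XOR 1))) -> 0
  row 29 [11101]: ((1 XOR 1) AND ((0 XOR 1) IMPLIES (1 XOR 1))) -> 0
  row 30 [11110]: ((1 XOR 0) AND ((1 XOR 1) IMPLIES (1 XOR 1))) -> 1
  row 31 [11111]: ((1 XOR 1) AND ((1 XOR 1) IMPLIES (1 XOR 1))) -> 0
Full result column, 4 rows per line (a,b,c fixed per line; d,e runs 00..11 left to right):
  rows 0-3 [a,b,c=000]: 0100  = hex 4
  rows 4-7 [a,b,c=001]: 0001  = hex 1
  rows 8-11 [a,b,c=010]: 1010  = hex A
  rows 12-15 [a,b,c=011]: 1010  = hex A
  rows 16-19 [a,b,c=100]: 0101  = hex 5
  rows 20-23 [a,b,c=101]: 0101  = hex 5
  rows 24-27 [a,b,c=110]: 1000  = hex 8
  rows 28-31 [a,b,c=111]: 0010  = hex 2
Output column (row 0 .. row 31) = 01000001101010100101010110000010
Output column grouped in 4s = 0100 0001 1010 1010 0101 0101 1000 0010 = 0x41AA5582
Convert to decimal digit by digit (value = value*16 + digit):
  4 -> 4
  4*16 + 1 = 65
  65*16 + 10 (A) = 1050
  1050*16 + 10 (A) = 16810
  16810*16 + 5 = 268965
  268965*16 + 5 = 4303445
  4303445*16 + 8 = 68855128
  68855128*16 + 2 = 1101682050
Decimal = 1101682050

1101682050


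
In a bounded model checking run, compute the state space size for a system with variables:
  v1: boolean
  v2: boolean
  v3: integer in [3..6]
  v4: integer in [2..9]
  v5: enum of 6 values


State space = product of domain sizes of all variables.
Domain sizes:
  v1 (boolean): 2
  v2 (boolean): 2
  v3 (integer in [3..6]): 4
  v4 (integer in [2..9]): 8
  v5 (enum of 6 values): 6
Product = 2 * 2 * 4 * 8 * 6 = 768

768


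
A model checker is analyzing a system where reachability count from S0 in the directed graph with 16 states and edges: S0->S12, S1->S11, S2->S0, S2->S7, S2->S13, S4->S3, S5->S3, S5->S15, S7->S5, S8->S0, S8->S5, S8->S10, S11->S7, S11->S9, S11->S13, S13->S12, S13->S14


BFS from S0:
  layer 0: {S0}
  layer 1: {S12}
Reachable set: {S0, S12}
Count = 2

2


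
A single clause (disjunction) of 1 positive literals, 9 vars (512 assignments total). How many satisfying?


Step 1: Total=2^9=512
Step 2: Unsat when all 1 false: 2^8=256
Step 3: Sat=512-256=256

256


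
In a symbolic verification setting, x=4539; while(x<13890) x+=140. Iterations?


Step 1: x goes from 4539 toward 13890 by 140; the body runs while x<13890, so iterations = ceil((bound-start)/step)
Step 2: Distance=9351
Step 3: ceil(9351/140)=67

67


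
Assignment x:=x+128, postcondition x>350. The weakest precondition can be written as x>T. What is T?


Formula: wp(x:=E, P) = P[E/x] (substitute E for x in postcondition)
Step 1: Postcondition: x>350
Step 2: Substitute x+128 for x: x+128>350
Step 3: Solve for x: x > 350-128 = 222

222


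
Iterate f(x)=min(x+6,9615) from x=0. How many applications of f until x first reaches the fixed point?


Step 1: x=0, cap=9615, increment=6
Step 2: x grows by 6 each step until capped at 9615; fixed point is x=9615
Step 3: iterations = ceil(9615/6) = 1603

1603


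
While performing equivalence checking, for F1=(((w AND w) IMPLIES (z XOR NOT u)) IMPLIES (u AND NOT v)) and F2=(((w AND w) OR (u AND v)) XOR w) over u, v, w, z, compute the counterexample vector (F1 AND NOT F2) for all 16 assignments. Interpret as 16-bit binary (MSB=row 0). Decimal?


F1 = (((w AND w) IMPLIES (z XOR NOT u)) IMPLIES (u AND NOT v))
F2 = (((w AND w) OR (u AND v)) XOR w)
Counterexample to F1=>F2 is where F1=1 and F2=0.
Evaluate each row (bits = u,v,w,z, MSB first):
  row 0 [0000]: F1=0 F2=0 -> F1&~F2 -> 0
  row 1 [0001]: F1=0 F2=0 -> F1&~F2 -> 0
  row 2 [0010]: F1=0 F2=0 -> F1&~F2 -> 0
  row 3 [0011]: F1=1 F2=0 -> F1&~F2 -> 1
  row 4 [0100]: F1=0 F2=0 -> F1&~F2 -> 0
  row 5 [0101]: F1=0 F2=0 -> F1&~F2 -> 0
  row 6 [0110]: F1=0 F2=0 -> F1&~F2 -> 0
  row 7 [0111]: F1=1 F2=0 -> F1&~F2 -> 1
  row 8 [1000]: F1=1 F2=0 -> F1&~F2 -> 1
  row 9 [1001]: F1=1 F2=0 -> F1&~F2 -> 1
  row 10 [1010]: F1=1 F2=0 -> F1&~F2 -> 1
  row 11 [1011]: F1=1 F2=0 -> F1&~F2 -> 1
  row 12 [1100]: F1=0 F2=1 -> F1&~F2 -> 0
  row 13 [1101]: F1=0 F2=1 -> F1&~F2 -> 0
  row 14 [1110]: F1=1 F2=0 -> F1&~F2 -> 1
  row 15 [1111]: F1=0 F2=0 -> F1&~F2 -> 0
Full result column, 4 rows per line (u,v fixed per line; w,z runs 00..11 left to right):
  rows 0-3 [u,v=00]: 0001  = hex 1
  rows 4-7 [u,v=01]: 0001  = hex 1
  rows 8-11 [u,v=10]: 1111  = hex F
  rows 12-15 [u,v=11]: 0010  = hex 2
Counterexample vector (row 0 .. row 15) = 0001000111110010
Output column grouped in 4s = 0001 0001 1111 0010 = 0x11F2
Convert to decimal digit by digit (value = value*16 + digit):
  1 -> 1
  1*16 + 1 = 17
  17*16 + 15 (F) = 287
  287*16 + 2 = 4594
Decimal = 4594

4594


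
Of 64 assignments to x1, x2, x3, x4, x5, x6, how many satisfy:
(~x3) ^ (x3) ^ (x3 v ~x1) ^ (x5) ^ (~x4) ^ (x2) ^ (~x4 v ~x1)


CNF with 7 clauses over 6 vars (64 assignments).
An assignment satisfies CNF iff every clause has >=1 true literal.
Check each row (bits = x1,x2,x3,x4,x5,x6; clause T/F shown):
  row 0 [000000]: clauses=TFTFTFT -> 0
  row 1 [000001]: clauses=TFTFTFT -> 0
  row 2 [000010]: clauses=TFTTTFT -> 0
  row 3 [000011]: clauses=TFTTTFT -> 0
  row 4 [000100]: clauses=TFTFFFT -> 0
  (every remaining row is evaluated the same way; all 64 results are listed next)
Full result column, 8 rows per line (x1,x2,x3 fixed per line; x4,x5,x6 runs 000..111 left to right):
  rows 0-7 [x1,x2,x3=000]: 00000000  (ones: 0)
  rows 8-15 [x1,x2,x3=001]: 00000000  (ones: 0)
  rows 16-23 [x1,x2,x3=010]: 00000000  (ones: 0)
  rows 24-31 [x1,x2,x3=011]: 00000000  (ones: 0)
  rows 32-39 [x1,x2,x3=100]: 00000000  (ones: 0)
  rows 40-47 [x1,x2,x3=101]: 00000000  (ones: 0)
  rows 48-55 [x1,x2,x3=110]: 00000000  (ones: 0)
  rows 56-63 [x1,x2,x3=111]: 00000000  (ones: 0)
Satisfying assignments = 0+0+0+0+0+0+0+0 = 0

0


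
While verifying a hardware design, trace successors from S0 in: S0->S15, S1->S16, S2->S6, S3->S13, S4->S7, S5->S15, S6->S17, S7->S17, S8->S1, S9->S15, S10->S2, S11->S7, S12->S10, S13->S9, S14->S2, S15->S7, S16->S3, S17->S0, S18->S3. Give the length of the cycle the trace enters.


Trace from S0 until a state repeats:
  S0 -> S15 -> S7 -> S17 -> S0
S0 first seen at step 0, revisited at step 4.
Cycle length = 4 - 0 = 4

4


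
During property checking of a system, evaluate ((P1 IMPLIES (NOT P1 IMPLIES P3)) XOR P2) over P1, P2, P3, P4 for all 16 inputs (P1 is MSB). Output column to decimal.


Formula: ((P1 IMPLIES (NOT P1 IMPLIES P3)) XOR P2) over P1, P2, P3, P4 (16 rows)
Evaluate each row (bits = P1,P2,P3,P4, MSB first):
  row 0 [0000]: ((0 IMPLIES (NOT 0 IMPLIES 0)) XOR 0) -> 1
  row 1 [0001]: ((0 IMPLIES (NOT 0 IMPLIES 0)) XOR 0) -> 1
  row 2 [0010]: ((0 IMPLIES (NOT 0 IMPLIES 1)) XOR 0) -> 1
  row 3 [0011]: ((0 IMPLIES (NOT 0 IMPLIES 1)) XOR 0) -> 1
  row 4 [0100]: ((0 IMPLIES (NOT 0 IMPLIES 0)) XOR 1) -> 0
  row 5 [0101]: ((0 IMPLIES (NOT 0 IMPLIES 0)) XOR 1) -> 0
  row 6 [0110]: ((0 IMPLIES (NOT 0 IMPLIES 1)) XOR 1) -> 0
  row 7 [0111]: ((0 IMPLIES (NOT 0 IMPLIES 1)) XOR 1) -> 0
  row 8 [1000]: ((1 IMPLIES (NOT 1 IMPLIES 0)) XOR 0) -> 1
  row 9 [1001]: ((1 IMPLIES (NOT 1 IMPLIES 0)) XOR 0) -> 1
  row 10 [1010]: ((1 IMPLIES (NOT 1 IMPLIES 1)) XOR 0) -> 1
  row 11 [1011]: ((1 IMPLIES (NOT 1 IMPLIES 1)) XOR 0) -> 1
  row 12 [1100]: ((1 IMPLIES (NOT 1 IMPLIES 0)) XOR 1) -> 0
  row 13 [1101]: ((1 IMPLIES (NOT 1 IMPLIES 0)) XOR 1) -> 0
  row 14 [1110]: ((1 IMPLIES (NOT 1 IMPLIES 1)) XOR 1) -> 0
  row 15 [1111]: ((1 IMPLIES (NOT 1 IMPLIES 1)) XOR 1) -> 0
Full result column, 4 rows per line (P1,P2 fixed per line; P3,P4 runs 00..11 left to right):
  rows 0-3 [P1,P2=00]: 1111  = hex F
  rows 4-7 [P1,P2=01]: 0000  = hex 0
  rows 8-11 [P1,P2=10]: 1111  = hex F
  rows 12-15 [P1,P2=11]: 0000  = hex 0
Output column (row 0 .. row 15) = 1111000011110000
Output column grouped in 4s = 1111 0000 1111 0000 = 0xF0F0
Convert to decimal digit by digit (value = value*16 + digit):
  F -> 15
  15*16 + 0 = 240
  240*16 + 15 (F) = 3855
  3855*16 + 0 = 61680
Decimal = 61680

61680
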